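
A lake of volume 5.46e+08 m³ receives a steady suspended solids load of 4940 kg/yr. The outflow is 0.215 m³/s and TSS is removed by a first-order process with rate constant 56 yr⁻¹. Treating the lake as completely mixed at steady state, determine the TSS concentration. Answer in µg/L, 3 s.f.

Outflow Q = 0.215 m³/s × 3.156e+07 s/yr = 6.785e+06 m³/yr.
Steady-state CSTR mass balance: W = Q·C + k·V·C, so C = W/(Q + kV).
Q + kV = 6.785e+06 + 56·5.46e+08 = 3.058e+10 m³/yr.
C = 4940/3.058e+10 = 1.615e-07 kg/m³ = 0.0001615 mg/L = 0.1615 µg/L.

0.162 µg/L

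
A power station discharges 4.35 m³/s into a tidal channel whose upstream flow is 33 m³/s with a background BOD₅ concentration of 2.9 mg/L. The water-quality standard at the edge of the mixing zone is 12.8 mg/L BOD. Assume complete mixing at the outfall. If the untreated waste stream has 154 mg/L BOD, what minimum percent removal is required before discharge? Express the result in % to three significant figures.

Mass balance: 12.8·37.35 = 4.35·Cₑ + 33·2.9.
Cₑ = (478.1 − 95.7) / 4.35 = 87.9 mg/L.
Required removal = 1 − 87.9/154 = 42.92 %.

42.9 %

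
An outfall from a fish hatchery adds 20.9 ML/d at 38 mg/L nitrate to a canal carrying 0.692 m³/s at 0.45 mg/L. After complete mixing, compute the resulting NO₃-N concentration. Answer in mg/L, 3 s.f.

20.9 ML/d = 0.2419 m³/s.
By mass balance at complete mixing, C = (0.2419·38 + 0.692·0.45) / (0.2419 + 0.692) = 9.504/0.9339 = 10.18 mg/L.

10.2 mg/L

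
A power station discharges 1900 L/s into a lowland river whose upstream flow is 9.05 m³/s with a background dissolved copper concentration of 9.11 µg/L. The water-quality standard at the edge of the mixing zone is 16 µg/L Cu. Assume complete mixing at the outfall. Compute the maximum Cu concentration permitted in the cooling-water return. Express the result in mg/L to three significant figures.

1900 L/s = 1.9 m³/s.
9.11 µg/L = 0.00911 mg/L.
16 µg/L = 0.016 mg/L.
Mass balance: 0.016·10.95 = 1.9·Cₑ + 9.05·0.00911.
Cₑ = (0.1752 − 0.08245) / 1.9 = 0.04882 mg/L.

0.0488 mg/L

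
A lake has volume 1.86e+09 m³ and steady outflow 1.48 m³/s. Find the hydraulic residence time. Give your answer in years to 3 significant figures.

Q = 1.48 m³/s × 3.156e+07 s/yr = 4.671e+07 m³/yr.
Hydraulic residence time τ = V/Q = 1.86e+09/4.671e+07 = 39.82 yr.

39.8 yr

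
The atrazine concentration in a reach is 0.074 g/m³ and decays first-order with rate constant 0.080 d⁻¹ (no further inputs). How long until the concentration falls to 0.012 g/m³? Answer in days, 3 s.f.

t = ln(C₀/C)/k = ln(0.074/0.012)/0.080 = 1.819/0.080 = 22.74 d.

22.7 d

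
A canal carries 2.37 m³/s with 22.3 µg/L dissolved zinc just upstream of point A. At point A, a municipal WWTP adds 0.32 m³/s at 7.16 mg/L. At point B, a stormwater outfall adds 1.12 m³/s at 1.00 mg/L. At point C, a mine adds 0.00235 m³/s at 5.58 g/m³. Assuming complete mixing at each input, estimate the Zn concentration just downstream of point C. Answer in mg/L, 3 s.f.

22.3 µg/L = 0.0223 mg/L.
After input A: C = (2.37·0.0223 + 0.32·7.16) / 2.69 = 0.8714 mg/L.
After input B: C = (2.69·0.8714 + 1.12·1) / 3.81 = 0.9092 mg/L.
After input C: C = (3.81·0.9092 + 0.00235·5.58) / 3.812 = 0.9121 mg/L.

0.912 mg/L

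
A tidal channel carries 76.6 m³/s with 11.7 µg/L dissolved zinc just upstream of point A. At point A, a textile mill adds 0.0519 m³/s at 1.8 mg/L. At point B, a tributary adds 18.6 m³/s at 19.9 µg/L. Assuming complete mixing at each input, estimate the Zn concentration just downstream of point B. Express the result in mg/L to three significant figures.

11.7 µg/L = 0.0117 mg/L.
After input A: C = (76.6·0.0117 + 0.0519·1.8) / 76.65 = 0.01291 mg/L.
19.9 µg/L = 0.0199 mg/L.
After input B: C = (76.65·0.01291 + 18.6·0.0199) / 95.25 = 0.01428 mg/L.

0.0143 mg/L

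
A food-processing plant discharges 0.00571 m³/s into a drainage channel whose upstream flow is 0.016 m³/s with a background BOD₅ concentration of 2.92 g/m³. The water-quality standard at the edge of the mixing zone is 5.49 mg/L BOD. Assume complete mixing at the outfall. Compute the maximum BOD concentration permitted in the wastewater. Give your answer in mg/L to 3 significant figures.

12.7 mg/L

Mass balance: 5.49·0.02171 = 0.00571·Cₑ + 0.016·2.92.
Cₑ = (0.1192 − 0.04672) / 0.00571 = 12.69 mg/L.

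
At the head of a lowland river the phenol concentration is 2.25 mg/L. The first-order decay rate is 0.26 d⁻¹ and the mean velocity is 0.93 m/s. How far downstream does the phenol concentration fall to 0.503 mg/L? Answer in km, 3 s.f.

463 km

From C = C₀·e^(−kt), t = ln(C₀/C)/k = ln(2.25/0.503)/0.26 = 1.498/0.26 = 5.762 d.
Distance = v·t = 0.93 m/s × 4.978e+05 s = 4.63e+05 m = 463 km.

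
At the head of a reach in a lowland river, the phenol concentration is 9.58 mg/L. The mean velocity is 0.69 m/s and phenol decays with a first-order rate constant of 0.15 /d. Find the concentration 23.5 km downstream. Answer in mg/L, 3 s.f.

Travel time t = 23.5 km / 0.69 m/s = 2.35e+04/0.69 = 3.406e+04 s = 0.3942 d.
First-order decay: C = 9.58·exp(−0.15·0.3942) = 9.58·0.9426 = 9.03 mg/L.

9.03 mg/L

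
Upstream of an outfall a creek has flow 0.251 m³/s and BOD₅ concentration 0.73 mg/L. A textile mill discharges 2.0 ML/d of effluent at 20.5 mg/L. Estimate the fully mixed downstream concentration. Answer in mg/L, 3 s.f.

2.40 mg/L

2.0 ML/d = 0.02315 m³/s.
By mass balance at complete mixing, C = (0.02315·20.5 + 0.251·0.73) / (0.02315 + 0.251) = 0.6578/0.2741 = 2.399 mg/L.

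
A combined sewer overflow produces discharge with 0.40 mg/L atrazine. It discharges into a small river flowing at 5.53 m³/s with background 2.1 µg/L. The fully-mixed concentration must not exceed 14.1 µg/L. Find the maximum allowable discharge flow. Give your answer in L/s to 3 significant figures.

172 L/s

2.1 µg/L = 0.0021 mg/L.
14.1 µg/L = 0.0141 mg/L.
Mass balance at complete mixing: C_std·(Q_w + Q_r) = Q_w·C_e + Q_r·C_b.
Rearranging, Q_w = Q_r·(C_std − C_b)/(C_e − C_std) = 5.53·(0.0141 − 0.0021) / (0.4 − 0.0141) = 0.172 m³/s.
= 172 L/s.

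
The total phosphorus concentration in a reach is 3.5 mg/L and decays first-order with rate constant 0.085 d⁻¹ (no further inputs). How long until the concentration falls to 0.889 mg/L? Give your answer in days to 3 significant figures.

16.1 d

t = ln(C₀/C)/k = ln(3.5/0.889)/0.085 = 1.37/0.085 = 16.12 d.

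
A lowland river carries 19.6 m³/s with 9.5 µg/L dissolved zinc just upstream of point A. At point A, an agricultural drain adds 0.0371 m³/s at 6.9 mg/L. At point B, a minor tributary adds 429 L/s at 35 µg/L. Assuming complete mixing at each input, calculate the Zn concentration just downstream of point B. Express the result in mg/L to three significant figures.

9.5 µg/L = 0.0095 mg/L.
After input A: C = (19.6·0.0095 + 0.0371·6.9) / 19.64 = 0.02252 mg/L.
429 L/s = 0.429 m³/s.
35 µg/L = 0.035 mg/L.
After input B: C = (19.64·0.02252 + 0.429·0.035) / 20.07 = 0.02278 mg/L.

0.0228 mg/L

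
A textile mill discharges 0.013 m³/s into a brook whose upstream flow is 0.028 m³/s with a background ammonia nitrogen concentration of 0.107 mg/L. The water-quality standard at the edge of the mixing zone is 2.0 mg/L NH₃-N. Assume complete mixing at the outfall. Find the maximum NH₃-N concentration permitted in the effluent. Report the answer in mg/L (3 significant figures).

Mass balance: 2·0.041 = 0.013·Cₑ + 0.028·0.107.
Cₑ = (0.082 − 0.002996) / 0.013 = 6.077 mg/L.

6.08 mg/L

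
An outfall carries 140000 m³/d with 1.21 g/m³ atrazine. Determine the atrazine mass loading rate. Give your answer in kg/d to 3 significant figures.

169 kg/d

140000 m³/d = 1.62 m³/s.
Mass flux = Q·C = 1.62 m³/s × 1.21 g/m³ = 1.961 g/s.
= 1.961 g/s × 86.4 = 169.4 kg/d.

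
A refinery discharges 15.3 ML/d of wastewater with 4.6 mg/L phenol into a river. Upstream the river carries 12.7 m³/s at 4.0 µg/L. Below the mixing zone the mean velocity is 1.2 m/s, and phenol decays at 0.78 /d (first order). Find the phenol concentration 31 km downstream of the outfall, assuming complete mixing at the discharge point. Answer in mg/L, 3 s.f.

0.0532 mg/L

15.3 ML/d = 0.1771 m³/s.
4.0 µg/L = 0.004 mg/L.
After complete mixing, C₀ = (0.1771·4.6 + 12.7·0.004) / 12.88 = 0.0672 mg/L.
Travel time t = 3.1e+04 m / 1.2 m/s = 2.583e+04 s = 0.299 d.
C = 0.0672·exp(−0.78·0.299) = 0.0672·0.792 = 0.05322 mg/L.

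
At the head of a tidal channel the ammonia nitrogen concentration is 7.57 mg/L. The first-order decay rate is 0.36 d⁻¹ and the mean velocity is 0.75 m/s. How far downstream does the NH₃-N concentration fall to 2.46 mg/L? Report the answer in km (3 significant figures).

202 km

From C = C₀·e^(−kt), t = ln(C₀/C)/k = ln(7.57/2.46)/0.36 = 1.124/0.36 = 3.122 d.
Distance = v·t = 0.75 m/s × 2.698e+05 s = 2.023e+05 m = 202.3 km.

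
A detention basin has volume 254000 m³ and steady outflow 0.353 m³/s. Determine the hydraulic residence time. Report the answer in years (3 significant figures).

0.0228 yr

Q = 0.353 m³/s × 3.156e+07 s/yr = 1.114e+07 m³/yr.
Hydraulic residence time τ = V/Q = 254000/1.114e+07 = 0.0228 yr.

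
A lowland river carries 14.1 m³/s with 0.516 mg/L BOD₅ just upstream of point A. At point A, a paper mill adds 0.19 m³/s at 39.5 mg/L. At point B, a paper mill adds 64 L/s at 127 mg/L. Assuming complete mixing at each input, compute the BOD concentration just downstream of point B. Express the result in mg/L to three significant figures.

1.60 mg/L

After input A: C = (14.1·0.516 + 0.19·39.5) / 14.29 = 1.034 mg/L.
64 L/s = 0.064 m³/s.
After input B: C = (14.29·1.034 + 0.064·127) / 14.35 = 1.596 mg/L.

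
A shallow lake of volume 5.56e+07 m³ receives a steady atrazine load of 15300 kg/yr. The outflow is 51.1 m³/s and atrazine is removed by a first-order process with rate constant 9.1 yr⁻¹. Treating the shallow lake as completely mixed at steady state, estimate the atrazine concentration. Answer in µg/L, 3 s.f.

Outflow Q = 51.1 m³/s × 3.156e+07 s/yr = 1.613e+09 m³/yr.
Steady-state CSTR mass balance: W = Q·C + k·V·C, so C = W/(Q + kV).
Q + kV = 1.613e+09 + 9.1·5.56e+07 = 2.119e+09 m³/yr.
C = 15300/2.119e+09 = 7.222e-06 kg/m³ = 0.007222 mg/L = 7.222 µg/L.

7.22 µg/L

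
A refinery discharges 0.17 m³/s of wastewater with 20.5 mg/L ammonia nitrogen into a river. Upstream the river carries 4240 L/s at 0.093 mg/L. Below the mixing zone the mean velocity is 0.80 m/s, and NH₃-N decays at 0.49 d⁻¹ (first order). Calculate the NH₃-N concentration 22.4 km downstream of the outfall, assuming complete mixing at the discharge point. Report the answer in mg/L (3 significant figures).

4240 L/s = 4.24 m³/s.
After complete mixing, C₀ = (0.17·20.5 + 4.24·0.093) / 4.41 = 0.8797 mg/L.
Travel time t = 2.24e+04 m / 0.80 m/s = 2.8e+04 s = 0.3241 d.
C = 0.8797·exp(−0.49·0.3241) = 0.8797·0.8532 = 0.7505 mg/L.

0.751 mg/L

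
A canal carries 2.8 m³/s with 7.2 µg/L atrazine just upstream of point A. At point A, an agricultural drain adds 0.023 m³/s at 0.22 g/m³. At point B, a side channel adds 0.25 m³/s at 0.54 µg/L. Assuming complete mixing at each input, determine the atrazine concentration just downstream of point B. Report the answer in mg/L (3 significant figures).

0.00825 mg/L

7.2 µg/L = 0.0072 mg/L.
After input A: C = (2.8·0.0072 + 0.023·0.22) / 2.823 = 0.008934 mg/L.
0.54 µg/L = 0.00054 mg/L.
After input B: C = (2.823·0.008934 + 0.25·0.00054) / 3.073 = 0.008251 mg/L.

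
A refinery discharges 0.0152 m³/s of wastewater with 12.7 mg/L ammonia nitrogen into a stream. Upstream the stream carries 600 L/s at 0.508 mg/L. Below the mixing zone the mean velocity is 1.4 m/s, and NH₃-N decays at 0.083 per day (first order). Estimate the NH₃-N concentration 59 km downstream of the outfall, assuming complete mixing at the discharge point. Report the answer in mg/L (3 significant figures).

600 L/s = 0.6 m³/s.
After complete mixing, C₀ = (0.0152·12.7 + 0.6·0.508) / 0.6152 = 0.8092 mg/L.
Travel time t = 5.9e+04 m / 1.4 m/s = 4.214e+04 s = 0.4878 d.
C = 0.8092·exp(−0.083·0.4878) = 0.8092·0.9603 = 0.7771 mg/L.

0.777 mg/L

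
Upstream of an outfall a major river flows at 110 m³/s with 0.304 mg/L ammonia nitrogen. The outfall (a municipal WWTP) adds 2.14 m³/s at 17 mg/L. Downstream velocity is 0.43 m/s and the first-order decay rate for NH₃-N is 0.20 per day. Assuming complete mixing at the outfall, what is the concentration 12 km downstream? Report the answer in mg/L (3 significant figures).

0.584 mg/L

After complete mixing, C₀ = (2.14·17 + 110·0.304) / 112.1 = 0.6226 mg/L.
Travel time t = 1.2e+04 m / 0.43 m/s = 2.791e+04 s = 0.323 d.
C = 0.6226·exp(−0.20·0.323) = 0.6226·0.9374 = 0.5837 mg/L.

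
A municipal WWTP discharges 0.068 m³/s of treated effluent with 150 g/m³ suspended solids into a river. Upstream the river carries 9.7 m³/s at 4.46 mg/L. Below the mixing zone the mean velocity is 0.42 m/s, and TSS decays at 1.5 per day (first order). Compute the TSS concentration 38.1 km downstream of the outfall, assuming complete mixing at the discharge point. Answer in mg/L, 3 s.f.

After complete mixing, C₀ = (0.068·150 + 9.7·4.46) / 9.768 = 5.473 mg/L.
Travel time t = 3.81e+04 m / 0.42 m/s = 9.071e+04 s = 1.05 d.
C = 5.473·exp(−1.5·1.05) = 5.473·0.207 = 1.133 mg/L.

1.13 mg/L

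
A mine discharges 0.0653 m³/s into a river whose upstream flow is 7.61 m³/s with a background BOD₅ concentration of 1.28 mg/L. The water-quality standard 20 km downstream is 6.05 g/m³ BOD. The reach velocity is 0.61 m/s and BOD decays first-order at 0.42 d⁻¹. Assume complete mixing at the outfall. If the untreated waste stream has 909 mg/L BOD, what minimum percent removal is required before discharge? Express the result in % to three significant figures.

Travel time to the compliance point: t = 2e+04/0.61 = 3.279e+04 s = 0.3795 d; decay factor exp(−0.42·0.3795) = 0.8527.
So the concentration just after mixing may be at most 6.05/0.8527 = 7.095 mg/L.
Mass balance: 7.095·7.675 = 0.0653·Cₑ + 7.61·1.28.
Cₑ = (54.46 − 9.741) / 0.0653 = 684.8 mg/L.
Required removal = 1 − 684.8/909 = 24.66 %.

24.7 %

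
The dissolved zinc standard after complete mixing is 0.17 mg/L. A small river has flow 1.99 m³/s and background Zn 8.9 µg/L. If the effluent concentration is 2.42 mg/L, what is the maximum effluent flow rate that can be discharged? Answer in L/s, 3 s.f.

8.9 µg/L = 0.0089 mg/L.
Mass balance at complete mixing: C_std·(Q_w + Q_r) = Q_w·C_e + Q_r·C_b.
Rearranging, Q_w = Q_r·(C_std − C_b)/(C_e − C_std) = 1.99·(0.17 − 0.0089) / (2.42 − 0.17) = 0.1425 m³/s.
= 142.5 L/s.

142 L/s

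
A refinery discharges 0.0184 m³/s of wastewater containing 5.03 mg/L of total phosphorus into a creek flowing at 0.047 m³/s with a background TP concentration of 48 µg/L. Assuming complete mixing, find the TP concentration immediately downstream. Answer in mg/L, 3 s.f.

48 µg/L = 0.048 mg/L.
Flow-weighted mixing gives C = (0.0184·5.03 + 0.047·0.048) / (0.0184 + 0.047) = 0.09481/0.0654 = 1.45 mg/L.

1.45 mg/L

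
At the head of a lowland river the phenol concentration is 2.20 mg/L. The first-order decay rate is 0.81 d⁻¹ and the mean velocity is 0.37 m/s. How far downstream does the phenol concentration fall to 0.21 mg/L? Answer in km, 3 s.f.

92.7 km

From C = C₀·e^(−kt), t = ln(C₀/C)/k = ln(2.20/0.21)/0.81 = 2.349/0.81 = 2.9 d.
Distance = v·t = 0.37 m/s × 2.506e+05 s = 9.271e+04 m = 92.71 km.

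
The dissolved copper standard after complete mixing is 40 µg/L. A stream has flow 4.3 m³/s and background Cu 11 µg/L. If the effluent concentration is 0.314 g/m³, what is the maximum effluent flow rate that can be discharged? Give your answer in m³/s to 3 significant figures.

0.455 m³/s

11 µg/L = 0.011 mg/L.
40 µg/L = 0.04 mg/L.
Mass balance at complete mixing: C_std·(Q_w + Q_r) = Q_w·C_e + Q_r·C_b.
Rearranging, Q_w = Q_r·(C_std − C_b)/(C_e − C_std) = 4.3·(0.04 − 0.011) / (0.314 − 0.04) = 0.4551 m³/s.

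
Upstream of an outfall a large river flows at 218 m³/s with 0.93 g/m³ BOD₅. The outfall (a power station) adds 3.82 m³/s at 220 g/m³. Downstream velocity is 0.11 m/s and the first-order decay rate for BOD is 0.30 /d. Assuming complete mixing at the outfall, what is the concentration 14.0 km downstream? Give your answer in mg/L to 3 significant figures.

3.02 mg/L

After complete mixing, C₀ = (3.82·220 + 218·0.93) / 221.8 = 4.703 mg/L.
Travel time t = 1.4e+04 m / 0.11 m/s = 1.273e+05 s = 1.473 d.
C = 4.703·exp(−0.30·1.473) = 4.703·0.6428 = 3.023 mg/L.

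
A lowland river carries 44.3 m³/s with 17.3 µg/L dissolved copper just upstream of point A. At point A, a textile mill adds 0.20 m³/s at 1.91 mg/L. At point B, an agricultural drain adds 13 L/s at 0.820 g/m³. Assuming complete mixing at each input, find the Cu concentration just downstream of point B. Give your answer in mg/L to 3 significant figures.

0.0260 mg/L

17.3 µg/L = 0.0173 mg/L.
After input A: C = (44.3·0.0173 + 0.2·1.91) / 44.5 = 0.02581 mg/L.
13 L/s = 0.013 m³/s.
After input B: C = (44.5·0.02581 + 0.013·0.82) / 44.51 = 0.02604 mg/L.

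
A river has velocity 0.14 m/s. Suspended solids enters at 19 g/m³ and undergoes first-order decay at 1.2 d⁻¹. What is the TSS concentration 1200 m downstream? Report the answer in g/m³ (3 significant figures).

16.9 g/m³

Travel time t = 1200 m / 0.14 m/s = 1200/0.14 = 8571 s = 0.09921 d.
First-order decay: C = 19·exp(−1.2·0.09921) = 19·0.8878 = 16.87 g/m³.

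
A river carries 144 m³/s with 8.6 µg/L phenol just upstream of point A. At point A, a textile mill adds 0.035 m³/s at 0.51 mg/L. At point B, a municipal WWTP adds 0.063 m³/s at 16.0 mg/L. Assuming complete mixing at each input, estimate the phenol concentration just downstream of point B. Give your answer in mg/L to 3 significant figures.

0.0157 mg/L

8.6 µg/L = 0.0086 mg/L.
After input A: C = (144·0.0086 + 0.035·0.51) / 144 = 0.008722 mg/L.
After input B: C = (144·0.008722 + 0.063·16) / 144.1 = 0.01571 mg/L.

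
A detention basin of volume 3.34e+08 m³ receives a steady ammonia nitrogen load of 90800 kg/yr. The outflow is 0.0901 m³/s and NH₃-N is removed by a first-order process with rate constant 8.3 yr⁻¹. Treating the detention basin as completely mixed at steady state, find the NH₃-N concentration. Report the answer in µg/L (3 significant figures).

32.7 µg/L

Outflow Q = 0.0901 m³/s × 3.156e+07 s/yr = 2.843e+06 m³/yr.
Steady-state CSTR mass balance: W = Q·C + k·V·C, so C = W/(Q + kV).
Q + kV = 2.843e+06 + 8.3·3.34e+08 = 2.775e+09 m³/yr.
C = 90800/2.775e+09 = 3.272e-05 kg/m³ = 0.03272 mg/L = 32.72 µg/L.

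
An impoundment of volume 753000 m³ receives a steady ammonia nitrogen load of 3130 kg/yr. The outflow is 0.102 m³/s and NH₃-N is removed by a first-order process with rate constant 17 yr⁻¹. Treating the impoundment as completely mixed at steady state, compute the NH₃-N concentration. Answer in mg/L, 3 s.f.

0.195 mg/L

Outflow Q = 0.102 m³/s × 3.156e+07 s/yr = 3.219e+06 m³/yr.
Steady-state CSTR mass balance: W = Q·C + k·V·C, so C = W/(Q + kV).
Q + kV = 3.219e+06 + 17·753000 = 1.602e+07 m³/yr.
C = 3130/1.602e+07 = 0.0001954 kg/m³ = 0.1954 mg/L.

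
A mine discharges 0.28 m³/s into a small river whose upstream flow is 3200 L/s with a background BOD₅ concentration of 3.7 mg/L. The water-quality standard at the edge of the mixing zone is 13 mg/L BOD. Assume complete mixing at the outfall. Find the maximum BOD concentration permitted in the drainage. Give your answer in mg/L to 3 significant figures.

119 mg/L

3200 L/s = 3.2 m³/s.
Mass balance: 13·3.48 = 0.28·Cₑ + 3.2·3.7.
Cₑ = (45.24 − 11.84) / 0.28 = 119.3 mg/L.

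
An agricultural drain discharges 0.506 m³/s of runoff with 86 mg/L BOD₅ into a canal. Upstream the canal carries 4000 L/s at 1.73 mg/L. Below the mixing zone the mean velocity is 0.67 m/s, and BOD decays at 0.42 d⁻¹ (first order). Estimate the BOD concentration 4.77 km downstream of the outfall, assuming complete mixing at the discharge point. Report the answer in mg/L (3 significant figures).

10.8 mg/L

4000 L/s = 4 m³/s.
After complete mixing, C₀ = (0.506·86 + 4·1.73) / 4.506 = 11.19 mg/L.
Travel time t = 4770 m / 0.67 m/s = 7119 s = 0.0824 d.
C = 11.19·exp(−0.42·0.0824) = 11.19·0.966 = 10.81 mg/L.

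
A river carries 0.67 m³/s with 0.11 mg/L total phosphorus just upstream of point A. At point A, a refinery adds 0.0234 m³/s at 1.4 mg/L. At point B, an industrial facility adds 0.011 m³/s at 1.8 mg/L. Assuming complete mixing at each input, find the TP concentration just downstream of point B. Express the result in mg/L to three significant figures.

0.179 mg/L

After input A: C = (0.67·0.11 + 0.0234·1.4) / 0.6934 = 0.1535 mg/L.
After input B: C = (0.6934·0.1535 + 0.011·1.8) / 0.7044 = 0.1792 mg/L.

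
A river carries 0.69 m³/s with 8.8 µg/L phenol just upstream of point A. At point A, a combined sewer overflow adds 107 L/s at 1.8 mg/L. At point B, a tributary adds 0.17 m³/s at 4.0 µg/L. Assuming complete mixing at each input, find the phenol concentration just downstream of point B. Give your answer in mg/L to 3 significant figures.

8.8 µg/L = 0.0088 mg/L.
107 L/s = 0.107 m³/s.
After input A: C = (0.69·0.0088 + 0.107·1.8) / 0.797 = 0.2493 mg/L.
4.0 µg/L = 0.004 mg/L.
After input B: C = (0.797·0.2493 + 0.17·0.004) / 0.967 = 0.2062 mg/L.

0.206 mg/L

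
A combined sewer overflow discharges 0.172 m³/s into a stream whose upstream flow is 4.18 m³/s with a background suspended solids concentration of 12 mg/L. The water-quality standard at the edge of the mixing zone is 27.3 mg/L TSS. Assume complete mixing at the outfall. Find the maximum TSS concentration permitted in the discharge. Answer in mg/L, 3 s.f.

Mass balance: 27.3·4.352 = 0.172·Cₑ + 4.18·12.
Cₑ = (118.8 − 50.16) / 0.172 = 399.1 mg/L.

399 mg/L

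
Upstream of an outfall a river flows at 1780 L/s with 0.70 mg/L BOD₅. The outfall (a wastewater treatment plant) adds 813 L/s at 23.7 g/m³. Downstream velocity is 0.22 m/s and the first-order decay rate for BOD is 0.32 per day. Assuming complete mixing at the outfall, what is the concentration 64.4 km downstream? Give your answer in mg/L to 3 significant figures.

2.68 mg/L

813 L/s = 0.813 m³/s.
1780 L/s = 1.78 m³/s.
After complete mixing, C₀ = (0.813·23.7 + 1.78·0.7) / 2.593 = 7.911 mg/L.
Travel time t = 6.44e+04 m / 0.22 m/s = 2.927e+05 s = 3.388 d.
C = 7.911·exp(−0.32·3.388) = 7.911·0.3382 = 2.675 mg/L.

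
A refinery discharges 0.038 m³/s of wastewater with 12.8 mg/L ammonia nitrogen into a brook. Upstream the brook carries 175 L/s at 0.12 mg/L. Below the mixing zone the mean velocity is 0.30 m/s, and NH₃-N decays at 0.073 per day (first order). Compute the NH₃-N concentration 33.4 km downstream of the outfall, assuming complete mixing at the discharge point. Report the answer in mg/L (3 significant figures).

2.17 mg/L

175 L/s = 0.175 m³/s.
After complete mixing, C₀ = (0.038·12.8 + 0.175·0.12) / 0.213 = 2.382 mg/L.
Travel time t = 3.34e+04 m / 0.30 m/s = 1.113e+05 s = 1.289 d.
C = 2.382·exp(−0.073·1.289) = 2.382·0.9102 = 2.168 mg/L.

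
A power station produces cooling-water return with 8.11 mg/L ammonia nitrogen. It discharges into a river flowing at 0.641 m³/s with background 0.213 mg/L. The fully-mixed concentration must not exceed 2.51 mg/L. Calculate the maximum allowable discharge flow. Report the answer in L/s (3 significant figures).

263 L/s

Mass balance at complete mixing: C_std·(Q_w + Q_r) = Q_w·C_e + Q_r·C_b.
Rearranging, Q_w = Q_r·(C_std − C_b)/(C_e − C_std) = 0.641·(2.51 − 0.213) / (8.11 − 2.51) = 0.2629 m³/s.
= 262.9 L/s.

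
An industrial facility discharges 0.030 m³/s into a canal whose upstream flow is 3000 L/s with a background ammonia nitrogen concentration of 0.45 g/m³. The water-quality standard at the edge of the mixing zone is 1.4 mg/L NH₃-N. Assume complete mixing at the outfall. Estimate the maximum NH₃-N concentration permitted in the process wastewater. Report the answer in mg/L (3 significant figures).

3000 L/s = 3 m³/s.
Mass balance: 1.4·3.03 = 0.03·Cₑ + 3·0.45.
Cₑ = (4.242 − 1.35) / 0.03 = 96.4 mg/L.

96.4 mg/L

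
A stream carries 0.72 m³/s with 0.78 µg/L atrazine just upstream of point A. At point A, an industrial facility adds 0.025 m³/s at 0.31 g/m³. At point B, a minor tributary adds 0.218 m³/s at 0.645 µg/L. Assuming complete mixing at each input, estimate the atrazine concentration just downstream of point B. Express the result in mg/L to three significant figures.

0.00878 mg/L

0.78 µg/L = 0.00078 mg/L.
After input A: C = (0.72·0.00078 + 0.025·0.31) / 0.745 = 0.01116 mg/L.
0.645 µg/L = 0.000645 mg/L.
After input B: C = (0.745·0.01116 + 0.218·0.000645) / 0.963 = 0.008777 mg/L.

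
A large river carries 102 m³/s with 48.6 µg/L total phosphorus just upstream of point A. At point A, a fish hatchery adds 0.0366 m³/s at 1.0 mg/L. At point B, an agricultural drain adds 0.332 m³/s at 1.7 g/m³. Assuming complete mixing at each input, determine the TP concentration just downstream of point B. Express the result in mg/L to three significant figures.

0.0543 mg/L

48.6 µg/L = 0.0486 mg/L.
After input A: C = (102·0.0486 + 0.0366·1) / 102 = 0.04894 mg/L.
After input B: C = (102·0.04894 + 0.332·1.7) / 102.4 = 0.0543 mg/L.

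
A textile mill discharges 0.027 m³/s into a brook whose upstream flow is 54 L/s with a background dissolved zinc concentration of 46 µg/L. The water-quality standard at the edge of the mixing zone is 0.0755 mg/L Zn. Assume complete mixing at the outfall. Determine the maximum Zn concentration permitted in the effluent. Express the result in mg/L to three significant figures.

0.135 mg/L

54 L/s = 0.054 m³/s.
46 µg/L = 0.046 mg/L.
Mass balance: 0.0755·0.081 = 0.027·Cₑ + 0.054·0.046.
Cₑ = (0.006116 − 0.002484) / 0.027 = 0.1345 mg/L.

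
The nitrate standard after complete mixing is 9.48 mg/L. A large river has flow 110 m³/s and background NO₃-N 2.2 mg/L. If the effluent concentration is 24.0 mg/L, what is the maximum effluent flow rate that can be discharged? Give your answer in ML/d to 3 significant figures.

Mass balance at complete mixing: C_std·(Q_w + Q_r) = Q_w·C_e + Q_r·C_b.
Rearranging, Q_w = Q_r·(C_std − C_b)/(C_e − C_std) = 110·(9.48 − 2.2) / (24 − 9.48) = 55.15 m³/s.
= 4765 ML/d.

4770 ML/d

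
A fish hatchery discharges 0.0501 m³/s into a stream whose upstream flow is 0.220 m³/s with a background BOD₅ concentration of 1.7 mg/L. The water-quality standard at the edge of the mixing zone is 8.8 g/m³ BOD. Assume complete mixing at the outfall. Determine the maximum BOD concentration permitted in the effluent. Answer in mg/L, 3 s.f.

Mass balance: 8.8·0.2701 = 0.0501·Cₑ + 0.22·1.7.
Cₑ = (2.377 − 0.374) / 0.0501 = 39.98 mg/L.

40.0 mg/L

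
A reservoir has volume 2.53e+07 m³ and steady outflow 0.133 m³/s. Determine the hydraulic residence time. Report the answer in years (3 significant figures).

Q = 0.133 m³/s × 3.156e+07 s/yr = 4.197e+06 m³/yr.
Hydraulic residence time τ = V/Q = 2.53e+07/4.197e+06 = 6.028 yr.

6.03 yr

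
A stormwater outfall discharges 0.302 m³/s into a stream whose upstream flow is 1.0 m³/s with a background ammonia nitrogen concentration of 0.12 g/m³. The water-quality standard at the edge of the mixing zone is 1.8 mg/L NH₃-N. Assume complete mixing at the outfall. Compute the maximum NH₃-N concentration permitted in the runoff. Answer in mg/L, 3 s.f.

7.36 mg/L

Mass balance: 1.8·1.302 = 0.302·Cₑ + 1·0.12.
Cₑ = (2.344 − 0.12) / 0.302 = 7.363 mg/L.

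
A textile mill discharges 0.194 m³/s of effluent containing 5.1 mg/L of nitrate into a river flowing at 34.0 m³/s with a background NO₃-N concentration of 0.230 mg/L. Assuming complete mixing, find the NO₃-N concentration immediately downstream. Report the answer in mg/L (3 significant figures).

0.258 mg/L

By mass balance at complete mixing, C = (0.194·5.1 + 34·0.23) / (0.194 + 34) = 8.809/34.19 = 0.2576 mg/L.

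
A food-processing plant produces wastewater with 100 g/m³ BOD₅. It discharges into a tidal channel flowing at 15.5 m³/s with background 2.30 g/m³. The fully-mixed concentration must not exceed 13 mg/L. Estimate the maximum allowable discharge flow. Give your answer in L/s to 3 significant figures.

1910 L/s

Mass balance at complete mixing: C_std·(Q_w + Q_r) = Q_w·C_e + Q_r·C_b.
Rearranging, Q_w = Q_r·(C_std − C_b)/(C_e − C_std) = 15.5·(13 − 2.3) / (100 − 13) = 1.906 m³/s.
= 1906 L/s.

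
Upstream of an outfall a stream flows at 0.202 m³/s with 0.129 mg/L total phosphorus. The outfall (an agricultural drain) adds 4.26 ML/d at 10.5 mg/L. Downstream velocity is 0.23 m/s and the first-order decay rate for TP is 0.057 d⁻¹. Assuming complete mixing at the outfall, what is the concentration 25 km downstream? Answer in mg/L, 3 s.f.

2.01 mg/L

4.26 ML/d = 0.04931 m³/s.
After complete mixing, C₀ = (0.04931·10.5 + 0.202·0.129) / 0.2513 = 2.164 mg/L.
Travel time t = 2.5e+04 m / 0.23 m/s = 1.087e+05 s = 1.258 d.
C = 2.164·exp(−0.057·1.258) = 2.164·0.9308 = 2.014 mg/L.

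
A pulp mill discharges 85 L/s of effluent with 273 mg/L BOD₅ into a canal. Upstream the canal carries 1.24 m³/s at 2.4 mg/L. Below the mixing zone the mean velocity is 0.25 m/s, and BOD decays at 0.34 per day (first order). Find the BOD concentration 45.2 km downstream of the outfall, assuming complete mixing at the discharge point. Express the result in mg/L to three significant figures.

9.70 mg/L

85 L/s = 0.085 m³/s.
After complete mixing, C₀ = (0.085·273 + 1.24·2.4) / 1.325 = 19.76 mg/L.
Travel time t = 4.52e+04 m / 0.25 m/s = 1.808e+05 s = 2.093 d.
C = 19.76·exp(−0.34·2.093) = 19.76·0.4909 = 9.7 mg/L.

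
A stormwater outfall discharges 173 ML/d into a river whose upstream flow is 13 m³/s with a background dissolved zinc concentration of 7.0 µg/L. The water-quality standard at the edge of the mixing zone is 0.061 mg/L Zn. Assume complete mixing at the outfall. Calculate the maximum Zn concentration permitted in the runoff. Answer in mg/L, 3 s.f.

173 ML/d = 2.002 m³/s.
7.0 µg/L = 0.007 mg/L.
Mass balance: 0.061·15 = 2.002·Cₑ + 13·0.007.
Cₑ = (0.9151 − 0.091) / 2.002 = 0.4116 mg/L.

0.412 mg/L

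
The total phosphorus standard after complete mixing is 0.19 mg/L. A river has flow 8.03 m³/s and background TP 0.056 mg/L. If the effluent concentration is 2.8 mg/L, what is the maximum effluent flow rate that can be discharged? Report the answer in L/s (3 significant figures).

412 L/s

Mass balance at complete mixing: C_std·(Q_w + Q_r) = Q_w·C_e + Q_r·C_b.
Rearranging, Q_w = Q_r·(C_std − C_b)/(C_e − C_std) = 8.03·(0.19 − 0.056) / (2.8 − 0.19) = 0.4123 m³/s.
= 412.3 L/s.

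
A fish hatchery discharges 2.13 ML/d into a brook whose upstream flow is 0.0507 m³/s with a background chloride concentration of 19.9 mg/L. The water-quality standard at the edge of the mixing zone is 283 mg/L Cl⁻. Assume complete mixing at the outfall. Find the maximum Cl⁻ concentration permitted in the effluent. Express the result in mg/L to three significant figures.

2.13 ML/d = 0.02465 m³/s.
Mass balance: 283·0.07535 = 0.02465·Cₑ + 0.0507·19.9.
Cₑ = (21.32 − 1.009) / 0.02465 = 824.1 mg/L.

824 mg/L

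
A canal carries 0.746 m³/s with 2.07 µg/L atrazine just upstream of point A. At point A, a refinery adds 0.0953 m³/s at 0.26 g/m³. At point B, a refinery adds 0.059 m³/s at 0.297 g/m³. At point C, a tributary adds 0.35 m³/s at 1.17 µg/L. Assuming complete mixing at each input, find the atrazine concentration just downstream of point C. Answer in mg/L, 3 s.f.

2.07 µg/L = 0.00207 mg/L.
After input A: C = (0.746·0.00207 + 0.0953·0.26) / 0.8413 = 0.03129 mg/L.
After input B: C = (0.8413·0.03129 + 0.059·0.297) / 0.9003 = 0.0487 mg/L.
1.17 µg/L = 0.00117 mg/L.
After input C: C = (0.9003·0.0487 + 0.35·0.00117) / 1.25 = 0.0354 mg/L.

0.0354 mg/L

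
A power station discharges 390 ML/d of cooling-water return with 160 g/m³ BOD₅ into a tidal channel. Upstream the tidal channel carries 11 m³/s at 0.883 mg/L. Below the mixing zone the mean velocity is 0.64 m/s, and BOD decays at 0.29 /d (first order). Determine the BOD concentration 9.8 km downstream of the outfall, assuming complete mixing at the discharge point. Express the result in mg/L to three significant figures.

44.8 mg/L

390 ML/d = 4.514 m³/s.
After complete mixing, C₀ = (4.514·160 + 11·0.883) / 15.51 = 47.18 mg/L.
Travel time t = 9800 m / 0.64 m/s = 1.531e+04 s = 0.1772 d.
C = 47.18·exp(−0.29·0.1772) = 47.18·0.9499 = 44.82 mg/L.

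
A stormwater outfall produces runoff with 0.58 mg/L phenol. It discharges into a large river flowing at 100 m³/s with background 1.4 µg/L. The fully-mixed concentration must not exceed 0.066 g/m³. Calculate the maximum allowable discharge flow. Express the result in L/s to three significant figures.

1.4 µg/L = 0.0014 mg/L.
Mass balance at complete mixing: C_std·(Q_w + Q_r) = Q_w·C_e + Q_r·C_b.
Rearranging, Q_w = Q_r·(C_std − C_b)/(C_e − C_std) = 100·(0.066 − 0.0014) / (0.58 − 0.066) = 12.57 m³/s.
= 1.257e+04 L/s.

12600 L/s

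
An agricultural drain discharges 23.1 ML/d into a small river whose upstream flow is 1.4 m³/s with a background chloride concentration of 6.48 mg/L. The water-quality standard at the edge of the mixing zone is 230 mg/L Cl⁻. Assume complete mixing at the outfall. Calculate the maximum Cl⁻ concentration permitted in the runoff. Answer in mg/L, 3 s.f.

1400 mg/L

23.1 ML/d = 0.2674 m³/s.
Mass balance: 230·1.667 = 0.2674·Cₑ + 1.4·6.48.
Cₑ = (383.5 − 9.072) / 0.2674 = 1400 mg/L.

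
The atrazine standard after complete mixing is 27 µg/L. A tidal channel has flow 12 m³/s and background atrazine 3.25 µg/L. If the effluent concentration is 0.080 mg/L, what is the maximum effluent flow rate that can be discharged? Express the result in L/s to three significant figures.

3.25 µg/L = 0.00325 mg/L.
27 µg/L = 0.027 mg/L.
Mass balance at complete mixing: C_std·(Q_w + Q_r) = Q_w·C_e + Q_r·C_b.
Rearranging, Q_w = Q_r·(C_std − C_b)/(C_e − C_std) = 12·(0.027 − 0.00325) / (0.08 − 0.027) = 5.377 m³/s.
= 5377 L/s.

5380 L/s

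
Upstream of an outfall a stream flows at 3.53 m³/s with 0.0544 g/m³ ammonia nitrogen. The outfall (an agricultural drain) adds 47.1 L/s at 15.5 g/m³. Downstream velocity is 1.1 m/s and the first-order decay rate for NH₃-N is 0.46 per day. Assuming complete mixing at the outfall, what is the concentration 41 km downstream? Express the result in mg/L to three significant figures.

0.211 mg/L

47.1 L/s = 0.0471 m³/s.
After complete mixing, C₀ = (0.0471·15.5 + 3.53·0.0544) / 3.577 = 0.2578 mg/L.
Travel time t = 4.1e+04 m / 1.1 m/s = 3.727e+04 s = 0.4314 d.
C = 0.2578·exp(−0.46·0.4314) = 0.2578·0.82 = 0.2114 mg/L.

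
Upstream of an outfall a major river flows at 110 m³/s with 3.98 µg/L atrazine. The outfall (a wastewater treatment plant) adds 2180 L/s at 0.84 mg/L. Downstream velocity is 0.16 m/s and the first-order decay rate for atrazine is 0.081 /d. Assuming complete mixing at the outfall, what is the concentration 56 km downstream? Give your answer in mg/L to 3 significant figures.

0.0146 mg/L

2180 L/s = 2.18 m³/s.
3.98 µg/L = 0.00398 mg/L.
After complete mixing, C₀ = (2.18·0.84 + 110·0.00398) / 112.2 = 0.02023 mg/L.
Travel time t = 5.6e+04 m / 0.16 m/s = 3.5e+05 s = 4.051 d.
C = 0.02023·exp(−0.081·4.051) = 0.02023·0.7203 = 0.01457 mg/L.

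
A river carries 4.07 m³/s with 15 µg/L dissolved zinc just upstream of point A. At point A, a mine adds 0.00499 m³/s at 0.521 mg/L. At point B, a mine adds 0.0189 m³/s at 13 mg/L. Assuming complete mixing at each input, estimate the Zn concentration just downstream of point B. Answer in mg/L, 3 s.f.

15 µg/L = 0.015 mg/L.
After input A: C = (4.07·0.015 + 0.00499·0.521) / 4.075 = 0.01562 mg/L.
After input B: C = (4.075·0.01562 + 0.0189·13) / 4.094 = 0.07556 mg/L.

0.0756 mg/L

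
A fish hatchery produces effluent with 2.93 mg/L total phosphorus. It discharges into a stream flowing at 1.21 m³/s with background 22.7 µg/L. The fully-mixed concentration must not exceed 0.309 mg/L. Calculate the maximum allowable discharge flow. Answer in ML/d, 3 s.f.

11.4 ML/d

22.7 µg/L = 0.0227 mg/L.
Mass balance at complete mixing: C_std·(Q_w + Q_r) = Q_w·C_e + Q_r·C_b.
Rearranging, Q_w = Q_r·(C_std − C_b)/(C_e − C_std) = 1.21·(0.309 − 0.0227) / (2.93 − 0.309) = 0.1322 m³/s.
= 11.42 ML/d.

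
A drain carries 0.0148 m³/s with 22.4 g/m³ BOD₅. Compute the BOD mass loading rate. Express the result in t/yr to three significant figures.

Mass flux = Q·C = 0.0148 m³/s × 22.4 g/m³ = 0.3315 g/s.
= 0.3315 g/s × 31.56 = 10.46 t/yr.

10.5 t/yr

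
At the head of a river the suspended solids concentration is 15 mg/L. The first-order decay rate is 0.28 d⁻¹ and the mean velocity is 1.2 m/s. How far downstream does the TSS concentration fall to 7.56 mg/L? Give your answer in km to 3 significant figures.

From C = C₀·e^(−kt), t = ln(C₀/C)/k = ln(15/7.56)/0.28 = 0.6852/0.28 = 2.447 d.
Distance = v·t = 1.2 m/s × 2.114e+05 s = 2.537e+05 m = 253.7 km.

254 km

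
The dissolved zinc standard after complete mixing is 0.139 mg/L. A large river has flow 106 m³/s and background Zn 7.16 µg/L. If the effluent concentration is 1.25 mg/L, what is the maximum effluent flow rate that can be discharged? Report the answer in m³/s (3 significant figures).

7.16 µg/L = 0.00716 mg/L.
Mass balance at complete mixing: C_std·(Q_w + Q_r) = Q_w·C_e + Q_r·C_b.
Rearranging, Q_w = Q_r·(C_std − C_b)/(C_e − C_std) = 106·(0.139 − 0.00716) / (1.25 − 0.139) = 12.58 m³/s.

12.6 m³/s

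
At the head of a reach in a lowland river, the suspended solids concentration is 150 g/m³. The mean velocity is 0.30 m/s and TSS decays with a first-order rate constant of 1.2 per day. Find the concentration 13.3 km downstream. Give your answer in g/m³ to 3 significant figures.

81.0 g/m³

Travel time t = 13.3 km / 0.30 m/s = 1.33e+04/0.30 = 4.433e+04 s = 0.5131 d.
First-order decay: C = 150·exp(−1.2·0.5131) = 150·0.5402 = 81.04 g/m³.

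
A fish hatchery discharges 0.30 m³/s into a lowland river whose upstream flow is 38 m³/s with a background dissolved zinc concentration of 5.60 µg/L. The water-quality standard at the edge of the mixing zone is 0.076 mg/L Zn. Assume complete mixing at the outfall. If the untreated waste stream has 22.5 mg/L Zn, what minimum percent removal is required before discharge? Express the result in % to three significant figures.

60.0 %

5.60 µg/L = 0.0056 mg/L.
Mass balance: 0.076·38.3 = 0.3·Cₑ + 38·0.0056.
Cₑ = (2.911 − 0.2128) / 0.3 = 8.993 mg/L.
Required removal = 1 − 8.993/22.5 = 60.03 %.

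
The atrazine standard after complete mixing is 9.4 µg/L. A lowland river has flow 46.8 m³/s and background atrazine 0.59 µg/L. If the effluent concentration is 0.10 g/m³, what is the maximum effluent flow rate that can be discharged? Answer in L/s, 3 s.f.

4550 L/s

0.59 µg/L = 0.00059 mg/L.
9.4 µg/L = 0.0094 mg/L.
Mass balance at complete mixing: C_std·(Q_w + Q_r) = Q_w·C_e + Q_r·C_b.
Rearranging, Q_w = Q_r·(C_std − C_b)/(C_e − C_std) = 46.8·(0.0094 − 0.00059) / (0.1 − 0.0094) = 4.551 m³/s.
= 4551 L/s.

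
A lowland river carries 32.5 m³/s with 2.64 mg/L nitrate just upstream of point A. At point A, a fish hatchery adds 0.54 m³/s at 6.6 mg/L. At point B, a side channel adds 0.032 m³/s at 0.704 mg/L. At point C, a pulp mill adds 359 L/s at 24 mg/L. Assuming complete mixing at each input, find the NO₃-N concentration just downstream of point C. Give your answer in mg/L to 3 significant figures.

After input A: C = (32.5·2.64 + 0.54·6.6) / 33.04 = 2.705 mg/L.
After input B: C = (33.04·2.705 + 0.032·0.704) / 33.07 = 2.703 mg/L.
359 L/s = 0.359 m³/s.
After input C: C = (33.07·2.703 + 0.359·24) / 33.43 = 2.931 mg/L.

2.93 mg/L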